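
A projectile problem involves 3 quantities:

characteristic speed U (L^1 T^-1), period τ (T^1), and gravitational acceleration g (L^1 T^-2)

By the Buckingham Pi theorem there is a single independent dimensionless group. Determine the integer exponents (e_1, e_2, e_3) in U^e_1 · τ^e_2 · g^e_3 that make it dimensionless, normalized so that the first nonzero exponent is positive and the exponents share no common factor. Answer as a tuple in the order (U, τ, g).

(1, -1, -1)

L: e_1·(1) + e_2·(0) + e_3·(1) = 0
T: e_1·(-1) + e_2·(1) + e_3·(-2) = 0
Solving this homogeneous linear system for the smallest-integer solution (first nonzero entry positive) gives (1, -1, -1).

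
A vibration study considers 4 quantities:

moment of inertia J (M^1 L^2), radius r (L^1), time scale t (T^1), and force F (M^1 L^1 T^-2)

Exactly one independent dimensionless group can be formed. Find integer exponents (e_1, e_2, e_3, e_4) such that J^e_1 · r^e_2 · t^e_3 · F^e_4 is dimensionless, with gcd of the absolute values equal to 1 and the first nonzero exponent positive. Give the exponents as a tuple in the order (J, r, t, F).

(1, -1, -2, -1)

M: e_1·(1) + e_2·(0) + e_3·(0) + e_4·(1) = 0
L: e_1·(2) + e_2·(1) + e_3·(0) + e_4·(1) = 0
T: e_1·(0) + e_2·(0) + e_3·(1) + e_4·(-2) = 0
Solving this homogeneous linear system for the smallest-integer solution (first nonzero entry positive) gives (1, -1, -2, -1).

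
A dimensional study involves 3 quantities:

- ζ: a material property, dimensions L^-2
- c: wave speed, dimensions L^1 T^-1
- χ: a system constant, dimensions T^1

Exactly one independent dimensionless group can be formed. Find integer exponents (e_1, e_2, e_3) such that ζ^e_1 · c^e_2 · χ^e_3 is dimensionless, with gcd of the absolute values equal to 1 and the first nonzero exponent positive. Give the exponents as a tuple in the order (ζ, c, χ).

(1, 2, 2)

L: e_1·(-2) + e_2·(1) + e_3·(0) = 0
T: e_1·(0) + e_2·(-1) + e_3·(1) = 0
Solving this homogeneous linear system for the smallest-integer solution (first nonzero entry positive) gives (1, 2, 2).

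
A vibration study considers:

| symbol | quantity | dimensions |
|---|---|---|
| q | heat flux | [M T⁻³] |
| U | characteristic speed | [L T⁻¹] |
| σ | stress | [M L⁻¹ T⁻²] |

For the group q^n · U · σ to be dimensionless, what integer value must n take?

-1

Balance the M exponent: (1)·n from q, plus (0) + (1) = 1 from the rest, must sum to zero.
n + 1 = 0, so n = -1.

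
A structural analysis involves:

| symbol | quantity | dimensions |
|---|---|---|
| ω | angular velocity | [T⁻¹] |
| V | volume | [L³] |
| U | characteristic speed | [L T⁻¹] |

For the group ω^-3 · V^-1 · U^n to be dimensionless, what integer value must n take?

Balance the L exponent: (1)·n from U, plus −3·(0) − (3) = -3 from the rest, must sum to zero.
n − 3 = 0, so n = 3.

3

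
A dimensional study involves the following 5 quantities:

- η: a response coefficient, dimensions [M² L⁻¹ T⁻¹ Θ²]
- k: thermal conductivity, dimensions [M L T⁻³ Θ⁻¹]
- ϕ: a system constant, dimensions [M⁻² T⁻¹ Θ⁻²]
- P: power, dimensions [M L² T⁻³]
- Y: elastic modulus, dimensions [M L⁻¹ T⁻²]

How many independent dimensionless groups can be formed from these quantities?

1

There are 5 variables and 4 base dimensions (M, L, T, Θ).
The dimension matrix has rank 4.
Independent dimensionless groups: 5 − 4 = 1.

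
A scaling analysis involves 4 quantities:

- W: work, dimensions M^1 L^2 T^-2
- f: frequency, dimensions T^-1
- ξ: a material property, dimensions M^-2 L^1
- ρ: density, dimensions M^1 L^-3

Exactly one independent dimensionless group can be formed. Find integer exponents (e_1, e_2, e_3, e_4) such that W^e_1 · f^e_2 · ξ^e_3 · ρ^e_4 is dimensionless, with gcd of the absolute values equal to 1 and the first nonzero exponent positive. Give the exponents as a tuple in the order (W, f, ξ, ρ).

M: e_1·(1) + e_2·(0) + e_3·(-2) + e_4·(1) = 0
L: e_1·(2) + e_2·(0) + e_3·(1) + e_4·(-3) = 0
T: e_1·(-2) + e_2·(-1) + e_3·(0) + e_4·(0) = 0
Solving this homogeneous linear system for the smallest-integer solution (first nonzero entry positive) gives (1, -2, 1, 1).

(1, -2, 1, 1)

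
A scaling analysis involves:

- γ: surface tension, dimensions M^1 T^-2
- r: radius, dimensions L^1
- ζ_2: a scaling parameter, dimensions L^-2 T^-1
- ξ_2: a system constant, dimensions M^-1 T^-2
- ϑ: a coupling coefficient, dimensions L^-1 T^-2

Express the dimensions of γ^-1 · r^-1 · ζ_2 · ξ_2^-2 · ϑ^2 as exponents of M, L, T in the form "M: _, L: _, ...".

Collect each base-dimension exponent across the product:
  M: −(1) − (0) + (0) − 2·(-1) + 2·(0) = 1
  L: −(0) − (1) + (-2) − 2·(0) + 2·(-1) = -5
  T: −(-2) − (0) + (-1) − 2·(-2) + 2·(-2) = 1
So the dimensions are [M L⁻⁵ T].

M: 1, L: -5, T: 1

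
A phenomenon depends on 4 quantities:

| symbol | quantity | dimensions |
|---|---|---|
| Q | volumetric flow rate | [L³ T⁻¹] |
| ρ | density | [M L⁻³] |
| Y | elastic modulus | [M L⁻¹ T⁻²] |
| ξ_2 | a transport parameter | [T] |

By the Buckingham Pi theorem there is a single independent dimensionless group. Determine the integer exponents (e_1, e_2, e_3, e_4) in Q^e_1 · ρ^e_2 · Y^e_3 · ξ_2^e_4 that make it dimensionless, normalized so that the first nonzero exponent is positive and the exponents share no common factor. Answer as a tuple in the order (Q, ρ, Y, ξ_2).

M: e_1·(0) + e_2·(1) + e_3·(1) + e_4·(0) = 0
L: e_1·(3) + e_2·(-3) + e_3·(-1) + e_4·(0) = 0
T: e_1·(-1) + e_2·(0) + e_3·(-2) + e_4·(1) = 0
Solving this homogeneous linear system for the smallest-integer solution (first nonzero entry positive) gives (2, 3, -3, -4).

(2, 3, -3, -4)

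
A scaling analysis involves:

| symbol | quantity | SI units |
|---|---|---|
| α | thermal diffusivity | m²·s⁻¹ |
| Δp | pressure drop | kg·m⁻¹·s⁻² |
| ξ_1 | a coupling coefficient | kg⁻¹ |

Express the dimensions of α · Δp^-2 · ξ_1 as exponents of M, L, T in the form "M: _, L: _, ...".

Collect each base-dimension exponent across the product:
  M: (0) − 2·(1) + (-1) = -3
  L: (2) − 2·(-1) + (0) = 4
  T: (-1) − 2·(-2) + (0) = 3
So the dimensions are [M⁻³ L⁴ T³].

M: -3, L: 4, T: 3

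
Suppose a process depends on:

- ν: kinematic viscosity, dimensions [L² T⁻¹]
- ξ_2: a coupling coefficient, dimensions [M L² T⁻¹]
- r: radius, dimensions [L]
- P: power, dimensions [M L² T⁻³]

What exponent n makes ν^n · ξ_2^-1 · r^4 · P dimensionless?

Balance the L exponent: (2)·n from ν, plus −(2) + 4·(1) + (2) = 4 from the rest, must sum to zero.
2n + 4 = 0, so n = -2.

-2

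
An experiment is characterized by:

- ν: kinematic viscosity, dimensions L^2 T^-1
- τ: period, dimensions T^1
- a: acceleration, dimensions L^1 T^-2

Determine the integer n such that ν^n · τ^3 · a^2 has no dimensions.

Balance the L exponent: (2)·n from ν, plus 3·(0) + 2·(1) = 2 from the rest, must sum to zero.
2n + 2 = 0, so n = -1.

-1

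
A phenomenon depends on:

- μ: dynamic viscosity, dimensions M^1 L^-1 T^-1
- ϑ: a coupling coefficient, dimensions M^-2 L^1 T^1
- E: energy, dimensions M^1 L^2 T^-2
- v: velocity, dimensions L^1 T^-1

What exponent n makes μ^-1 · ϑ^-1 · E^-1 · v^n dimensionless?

2

Balance the L exponent: (1)·n from v, plus −(-1) − (1) − (2) = -2 from the rest, must sum to zero.
n − 2 = 0, so n = 2.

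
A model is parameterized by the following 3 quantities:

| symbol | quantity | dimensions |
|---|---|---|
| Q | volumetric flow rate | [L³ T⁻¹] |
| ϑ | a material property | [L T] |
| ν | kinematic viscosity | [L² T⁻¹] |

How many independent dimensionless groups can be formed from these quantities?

1

There are 3 variables and 2 base dimensions (L, T).
The dimension matrix has rank 2.
Independent dimensionless groups: 3 − 2 = 1.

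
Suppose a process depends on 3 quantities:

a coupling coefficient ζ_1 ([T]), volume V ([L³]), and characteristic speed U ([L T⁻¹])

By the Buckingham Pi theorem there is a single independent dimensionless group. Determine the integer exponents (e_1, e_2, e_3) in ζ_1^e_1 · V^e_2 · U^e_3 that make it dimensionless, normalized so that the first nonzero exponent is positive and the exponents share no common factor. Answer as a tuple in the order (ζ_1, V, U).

L: e_1·(0) + e_2·(3) + e_3·(1) = 0
T: e_1·(1) + e_2·(0) + e_3·(-1) = 0
Solving this homogeneous linear system for the smallest-integer solution (first nonzero entry positive) gives (3, -1, 3).

(3, -1, 3)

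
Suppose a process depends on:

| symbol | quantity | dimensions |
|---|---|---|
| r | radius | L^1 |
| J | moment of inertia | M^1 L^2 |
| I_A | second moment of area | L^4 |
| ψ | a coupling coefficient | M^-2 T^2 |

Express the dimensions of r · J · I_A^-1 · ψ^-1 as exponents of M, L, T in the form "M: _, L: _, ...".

Collect each base-dimension exponent across the product:
  M: (0) + (1) − (0) − (-2) = 3
  L: (1) + (2) − (4) − (0) = -1
  T: (0) + (0) − (0) − (2) = -2
So the dimensions are [M³ L⁻¹ T⁻²].

M: 3, L: -1, T: -2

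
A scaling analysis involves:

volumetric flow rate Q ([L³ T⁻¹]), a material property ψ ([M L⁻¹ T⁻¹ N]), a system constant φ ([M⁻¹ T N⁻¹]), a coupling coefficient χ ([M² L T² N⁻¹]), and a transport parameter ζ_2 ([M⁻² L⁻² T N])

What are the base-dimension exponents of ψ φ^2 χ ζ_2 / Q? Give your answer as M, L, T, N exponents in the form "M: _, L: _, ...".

M: -1, L: -5, T: 5, N: -1

Collect each base-dimension exponent across the product:
  M: −(0) + (1) + 2·(-1) + (2) + (-2) = -1
  L: −(3) + (-1) + 2·(0) + (1) + (-2) = -5
  T: −(-1) + (-1) + 2·(1) + (2) + (1) = 5
  N: −(0) + (1) + 2·(-1) + (-1) + (1) = -1
So the dimensions are [M⁻¹ L⁻⁵ T⁵ N⁻¹].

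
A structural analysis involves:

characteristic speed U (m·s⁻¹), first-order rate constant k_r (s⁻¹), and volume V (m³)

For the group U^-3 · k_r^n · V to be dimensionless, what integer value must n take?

Balance the T exponent: (-1)·n from k_r, plus −3·(-1) + (0) = 3 from the rest, must sum to zero.
−n + 3 = 0, so n = 3.

3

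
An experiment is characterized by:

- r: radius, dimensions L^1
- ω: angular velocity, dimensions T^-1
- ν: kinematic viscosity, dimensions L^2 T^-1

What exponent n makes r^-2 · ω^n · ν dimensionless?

-1

Balance the T exponent: (-1)·n from ω, plus −2·(0) + (-1) = -1 from the rest, must sum to zero.
−n − 1 = 0, so n = -1.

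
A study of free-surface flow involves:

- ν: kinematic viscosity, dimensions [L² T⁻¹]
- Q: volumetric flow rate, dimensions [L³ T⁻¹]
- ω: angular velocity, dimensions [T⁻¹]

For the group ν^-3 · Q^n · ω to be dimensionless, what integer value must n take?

Balance the L exponent: (3)·n from Q, plus −3·(2) + (0) = -6 from the rest, must sum to zero.
3n − 6 = 0, so n = 2.

2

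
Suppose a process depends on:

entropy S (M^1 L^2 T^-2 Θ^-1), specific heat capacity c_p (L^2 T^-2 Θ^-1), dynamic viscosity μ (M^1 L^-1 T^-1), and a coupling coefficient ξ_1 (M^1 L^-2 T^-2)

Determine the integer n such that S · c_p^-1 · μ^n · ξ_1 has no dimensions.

Balance the M exponent: (1)·n from μ, plus (1) − (0) + (1) = 2 from the rest, must sum to zero.
n + 2 = 0, so n = -2.

-2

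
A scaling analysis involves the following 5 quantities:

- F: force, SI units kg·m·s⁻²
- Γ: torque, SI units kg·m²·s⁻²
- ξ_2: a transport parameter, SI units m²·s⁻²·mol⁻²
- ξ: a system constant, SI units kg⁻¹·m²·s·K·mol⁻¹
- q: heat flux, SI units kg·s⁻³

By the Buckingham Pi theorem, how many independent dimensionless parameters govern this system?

0

There are 5 variables and 5 base dimensions (M, L, T, Θ, N).
The dimension matrix has rank 5.
Independent dimensionless groups: 5 − 5 = 0.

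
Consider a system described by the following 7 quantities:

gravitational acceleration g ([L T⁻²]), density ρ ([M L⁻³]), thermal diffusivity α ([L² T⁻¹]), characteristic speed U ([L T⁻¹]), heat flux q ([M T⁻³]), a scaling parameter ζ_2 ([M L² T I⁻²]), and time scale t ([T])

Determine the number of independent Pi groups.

3

There are 7 variables and 4 base dimensions (M, L, T, I).
The dimension matrix has rank 4.
Independent dimensionless groups: 7 − 4 = 3.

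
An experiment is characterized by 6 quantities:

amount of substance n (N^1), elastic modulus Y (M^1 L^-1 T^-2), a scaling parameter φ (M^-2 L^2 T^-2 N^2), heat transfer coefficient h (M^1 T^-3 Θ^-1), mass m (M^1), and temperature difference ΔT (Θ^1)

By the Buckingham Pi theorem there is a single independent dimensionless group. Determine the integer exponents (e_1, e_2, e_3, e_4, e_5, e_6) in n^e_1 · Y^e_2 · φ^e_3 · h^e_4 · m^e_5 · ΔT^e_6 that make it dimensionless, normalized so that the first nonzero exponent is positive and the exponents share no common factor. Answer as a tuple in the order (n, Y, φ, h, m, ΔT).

(2, -2, -1, 2, -2, 2)

M: e_1·(0) + e_2·(1) + e_3·(-2) + e_4·(1) + e_5·(1) + e_6·(0) = 0
L: e_1·(0) + e_2·(-1) + e_3·(2) + e_4·(0) + e_5·(0) + e_6·(0) = 0
T: e_1·(0) + e_2·(-2) + e_3·(-2) + e_4·(-3) + e_5·(0) + e_6·(0) = 0
Θ: e_1·(0) + e_2·(0) + e_3·(0) + e_4·(-1) + e_5·(0) + e_6·(1) = 0
N: e_1·(1) + e_2·(0) + e_3·(2) + e_4·(0) + e_5·(0) + e_6·(0) = 0
Solving this homogeneous linear system for the smallest-integer solution (first nonzero entry positive) gives (2, -2, -1, 2, -2, 2).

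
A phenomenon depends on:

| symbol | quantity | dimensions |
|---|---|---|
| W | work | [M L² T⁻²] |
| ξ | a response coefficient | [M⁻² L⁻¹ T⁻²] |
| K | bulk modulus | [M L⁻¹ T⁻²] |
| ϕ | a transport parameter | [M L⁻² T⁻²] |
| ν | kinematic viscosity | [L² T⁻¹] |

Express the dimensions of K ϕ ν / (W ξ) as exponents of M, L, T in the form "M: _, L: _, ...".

Collect each base-dimension exponent across the product:
  M: −(1) − (-2) + (1) + (1) + (0) = 3
  L: −(2) − (-1) + (-1) + (-2) + (2) = -2
  T: −(-2) − (-2) + (-2) + (-2) + (-1) = -1
So the dimensions are [M³ L⁻² T⁻¹].

M: 3, L: -2, T: -1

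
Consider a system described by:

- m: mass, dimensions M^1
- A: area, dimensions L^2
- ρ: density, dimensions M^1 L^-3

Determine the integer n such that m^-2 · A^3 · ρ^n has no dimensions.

Balance the M exponent: (1)·n from ρ, plus −2·(1) + 3·(0) = -2 from the rest, must sum to zero.
n − 2 = 0, so n = 2.

2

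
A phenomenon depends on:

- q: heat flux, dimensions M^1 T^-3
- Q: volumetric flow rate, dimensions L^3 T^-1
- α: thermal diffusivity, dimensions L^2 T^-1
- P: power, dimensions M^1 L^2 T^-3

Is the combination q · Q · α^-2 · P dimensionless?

no

Sum the exponent of each base dimension across the product:
  M: [q]_M + [Q]_M − 2·[α]_M + [P]_M = (1) + (0) − 2·(0) + (1) = 2
  L: [q]_L + [Q]_L − 2·[α]_L + [P]_L = (0) + (3) − 2·(2) + (2) = 1
  T: [q]_T + [Q]_T − 2·[α]_T + [P]_T = (-3) + (-1) − 2·(-1) + (-3) = -5
Net dimensions [M² L T⁻⁵] ≠ [1] — not dimensionless.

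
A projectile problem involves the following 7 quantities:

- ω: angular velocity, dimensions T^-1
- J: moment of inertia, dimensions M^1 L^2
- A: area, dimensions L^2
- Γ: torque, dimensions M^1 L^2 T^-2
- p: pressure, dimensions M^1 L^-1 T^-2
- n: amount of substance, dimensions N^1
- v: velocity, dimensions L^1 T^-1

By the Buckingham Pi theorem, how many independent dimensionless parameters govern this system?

There are 7 variables and 4 base dimensions (M, L, T, N).
The dimension matrix has rank 4.
Independent dimensionless groups: 7 − 4 = 3.

3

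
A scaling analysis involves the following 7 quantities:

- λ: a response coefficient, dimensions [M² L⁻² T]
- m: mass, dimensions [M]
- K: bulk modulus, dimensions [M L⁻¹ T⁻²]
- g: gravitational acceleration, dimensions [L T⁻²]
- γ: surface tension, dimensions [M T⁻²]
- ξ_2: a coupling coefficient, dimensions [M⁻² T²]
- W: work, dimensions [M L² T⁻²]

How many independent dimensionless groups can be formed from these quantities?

There are 7 variables and 3 base dimensions (M, L, T).
The dimension matrix has rank 3.
Independent dimensionless groups: 7 − 3 = 4.

4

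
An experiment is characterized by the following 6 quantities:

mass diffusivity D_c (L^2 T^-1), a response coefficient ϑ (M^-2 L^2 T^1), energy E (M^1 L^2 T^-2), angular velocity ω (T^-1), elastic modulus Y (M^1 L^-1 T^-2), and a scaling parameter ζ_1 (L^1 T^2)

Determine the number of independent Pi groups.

There are 6 variables and 3 base dimensions (M, L, T).
The dimension matrix has rank 3.
Independent dimensionless groups: 6 − 3 = 3.

3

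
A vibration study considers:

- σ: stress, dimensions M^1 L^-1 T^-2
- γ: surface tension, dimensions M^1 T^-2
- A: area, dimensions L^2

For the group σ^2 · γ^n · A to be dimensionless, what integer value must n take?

-2

Balance the M exponent: (1)·n from γ, plus 2·(1) + (0) = 2 from the rest, must sum to zero.
n + 2 = 0, so n = -2.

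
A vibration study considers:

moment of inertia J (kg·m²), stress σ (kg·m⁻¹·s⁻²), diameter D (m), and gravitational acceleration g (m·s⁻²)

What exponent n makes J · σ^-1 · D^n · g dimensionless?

Balance the L exponent: (1)·n from D, plus (2) − (-1) + (1) = 4 from the rest, must sum to zero.
n + 4 = 0, so n = -4.

-4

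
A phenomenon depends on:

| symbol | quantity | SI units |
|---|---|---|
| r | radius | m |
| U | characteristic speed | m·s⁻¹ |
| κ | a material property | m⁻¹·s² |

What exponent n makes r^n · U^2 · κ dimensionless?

Balance the L exponent: (1)·n from r, plus 2·(1) + (-1) = 1 from the rest, must sum to zero.
n + 1 = 0, so n = -1.

-1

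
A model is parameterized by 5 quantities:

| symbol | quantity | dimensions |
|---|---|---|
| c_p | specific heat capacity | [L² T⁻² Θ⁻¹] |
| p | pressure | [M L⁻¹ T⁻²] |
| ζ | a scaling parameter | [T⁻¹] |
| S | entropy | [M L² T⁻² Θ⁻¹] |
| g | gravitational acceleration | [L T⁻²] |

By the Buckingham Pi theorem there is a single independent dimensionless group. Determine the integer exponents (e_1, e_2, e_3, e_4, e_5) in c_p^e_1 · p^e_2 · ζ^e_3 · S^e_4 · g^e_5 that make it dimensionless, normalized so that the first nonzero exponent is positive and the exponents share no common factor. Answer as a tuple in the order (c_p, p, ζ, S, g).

(1, 1, -4, -1, 1)

M: e_1·(0) + e_2·(1) + e_3·(0) + e_4·(1) + e_5·(0) = 0
L: e_1·(2) + e_2·(-1) + e_3·(0) + e_4·(2) + e_5·(1) = 0
T: e_1·(-2) + e_2·(-2) + e_3·(-1) + e_4·(-2) + e_5·(-2) = 0
Θ: e_1·(-1) + e_2·(0) + e_3·(0) + e_4·(-1) + e_5·(0) = 0
Solving this homogeneous linear system for the smallest-integer solution (first nonzero entry positive) gives (1, 1, -4, -1, 1).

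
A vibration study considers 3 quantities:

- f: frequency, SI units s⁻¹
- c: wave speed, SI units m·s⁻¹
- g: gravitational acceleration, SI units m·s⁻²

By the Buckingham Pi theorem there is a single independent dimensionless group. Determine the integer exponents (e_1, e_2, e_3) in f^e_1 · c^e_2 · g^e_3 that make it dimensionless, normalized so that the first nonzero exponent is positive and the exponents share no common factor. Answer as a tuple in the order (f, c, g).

L: e_1·(0) + e_2·(1) + e_3·(1) = 0
T: e_1·(-1) + e_2·(-1) + e_3·(-2) = 0
Solving this homogeneous linear system for the smallest-integer solution (first nonzero entry positive) gives (1, 1, -1).

(1, 1, -1)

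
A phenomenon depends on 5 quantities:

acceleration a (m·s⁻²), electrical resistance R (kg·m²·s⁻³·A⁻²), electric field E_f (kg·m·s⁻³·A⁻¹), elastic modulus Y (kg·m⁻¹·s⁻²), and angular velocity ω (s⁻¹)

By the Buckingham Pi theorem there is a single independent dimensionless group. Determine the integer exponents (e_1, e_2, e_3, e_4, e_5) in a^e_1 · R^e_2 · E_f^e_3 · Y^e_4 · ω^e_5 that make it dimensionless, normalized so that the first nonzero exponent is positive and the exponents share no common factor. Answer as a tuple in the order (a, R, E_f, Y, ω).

(1, 1, -2, 1, -1)

M: e_1·(0) + e_2·(1) + e_3·(1) + e_4·(1) + e_5·(0) = 0
L: e_1·(1) + e_2·(2) + e_3·(1) + e_4·(-1) + e_5·(0) = 0
T: e_1·(-2) + e_2·(-3) + e_3·(-3) + e_4·(-2) + e_5·(-1) = 0
I: e_1·(0) + e_2·(-2) + e_3·(-1) + e_4·(0) + e_5·(0) = 0
Solving this homogeneous linear system for the smallest-integer solution (first nonzero entry positive) gives (1, 1, -2, 1, -1).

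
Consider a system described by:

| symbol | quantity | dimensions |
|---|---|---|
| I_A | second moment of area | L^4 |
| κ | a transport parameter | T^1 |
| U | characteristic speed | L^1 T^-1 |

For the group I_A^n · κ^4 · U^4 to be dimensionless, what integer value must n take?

-1

Balance the L exponent: (4)·n from I_A, plus 4·(0) + 4·(1) = 4 from the rest, must sum to zero.
4n + 4 = 0, so n = -1.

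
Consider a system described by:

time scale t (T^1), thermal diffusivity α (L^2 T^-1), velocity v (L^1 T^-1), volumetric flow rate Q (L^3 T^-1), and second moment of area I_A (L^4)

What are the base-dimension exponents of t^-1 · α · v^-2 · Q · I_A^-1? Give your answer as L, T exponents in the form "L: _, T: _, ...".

Collect each base-dimension exponent across the product:
  L: −(0) + (2) − 2·(1) + (3) − (4) = -1
  T: −(1) + (-1) − 2·(-1) + (-1) − (0) = -1
So the dimensions are [L⁻¹ T⁻¹].

L: -1, T: -1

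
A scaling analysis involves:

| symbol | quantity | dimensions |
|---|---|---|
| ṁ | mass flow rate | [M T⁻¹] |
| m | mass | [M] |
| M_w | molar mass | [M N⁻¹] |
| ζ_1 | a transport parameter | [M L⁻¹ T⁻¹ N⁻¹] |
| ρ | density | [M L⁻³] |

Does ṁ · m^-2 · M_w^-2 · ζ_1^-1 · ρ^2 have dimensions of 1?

no

Sum the exponent of each base dimension across the product:
  M: [ṁ]_M − 2·[m]_M − 2·[M_w]_M − [ζ_1]_M + 2·[ρ]_M = (1) − 2·(1) − 2·(1) − (1) + 2·(1) = -2
  L: [ṁ]_L − 2·[m]_L − 2·[M_w]_L − [ζ_1]_L + 2·[ρ]_L = (0) − 2·(0) − 2·(0) − (-1) + 2·(-3) = -5
  T: [ṁ]_T − 2·[m]_T − 2·[M_w]_T − [ζ_1]_T + 2·[ρ]_T = (-1) − 2·(0) − 2·(0) − (-1) + 2·(0) = 0
  N: [ṁ]_N − 2·[m]_N − 2·[M_w]_N − [ζ_1]_N + 2·[ρ]_N = (0) − 2·(0) − 2·(-1) − (-1) + 2·(0) = 3
Net dimensions [M⁻² L⁻⁵ N³] ≠ [1] — not dimensionless.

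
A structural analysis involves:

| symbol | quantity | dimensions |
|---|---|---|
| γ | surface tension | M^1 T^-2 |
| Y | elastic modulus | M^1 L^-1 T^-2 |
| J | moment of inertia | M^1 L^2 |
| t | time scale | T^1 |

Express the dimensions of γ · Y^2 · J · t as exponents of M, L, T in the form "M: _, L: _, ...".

M: 4, L: 0, T: -5

Collect each base-dimension exponent across the product:
  M: (1) + 2·(1) + (1) + (0) = 4
  L: (0) + 2·(-1) + (2) + (0) = 0
  T: (-2) + 2·(-2) + (0) + (1) = -5
So the dimensions are [M⁴ T⁻⁵].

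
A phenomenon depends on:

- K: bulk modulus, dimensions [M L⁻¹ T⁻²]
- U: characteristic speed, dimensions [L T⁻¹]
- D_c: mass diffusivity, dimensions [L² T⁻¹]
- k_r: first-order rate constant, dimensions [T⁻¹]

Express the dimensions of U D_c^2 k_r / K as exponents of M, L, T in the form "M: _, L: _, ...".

Collect each base-dimension exponent across the product:
  M: −(1) + (0) + 2·(0) + (0) = -1
  L: −(-1) + (1) + 2·(2) + (0) = 6
  T: −(-2) + (-1) + 2·(-1) + (-1) = -2
So the dimensions are [M⁻¹ L⁶ T⁻²].

M: -1, L: 6, T: -2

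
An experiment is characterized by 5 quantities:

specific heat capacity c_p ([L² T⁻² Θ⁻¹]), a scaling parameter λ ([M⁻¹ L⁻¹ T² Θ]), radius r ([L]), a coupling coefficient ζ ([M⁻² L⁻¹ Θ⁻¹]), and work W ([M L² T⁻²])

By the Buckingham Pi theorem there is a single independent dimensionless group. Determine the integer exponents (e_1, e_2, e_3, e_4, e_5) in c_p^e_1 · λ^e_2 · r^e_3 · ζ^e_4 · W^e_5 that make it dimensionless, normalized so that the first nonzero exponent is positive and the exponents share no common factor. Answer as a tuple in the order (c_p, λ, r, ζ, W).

(2, 1, -2, -1, -1)

M: e_1·(0) + e_2·(-1) + e_3·(0) + e_4·(-2) + e_5·(1) = 0
L: e_1·(2) + e_2·(-1) + e_3·(1) + e_4·(-1) + e_5·(2) = 0
T: e_1·(-2) + e_2·(2) + e_3·(0) + e_4·(0) + e_5·(-2) = 0
Θ: e_1·(-1) + e_2·(1) + e_3·(0) + e_4·(-1) + e_5·(0) = 0
Solving this homogeneous linear system for the smallest-integer solution (first nonzero entry positive) gives (2, 1, -2, -1, -1).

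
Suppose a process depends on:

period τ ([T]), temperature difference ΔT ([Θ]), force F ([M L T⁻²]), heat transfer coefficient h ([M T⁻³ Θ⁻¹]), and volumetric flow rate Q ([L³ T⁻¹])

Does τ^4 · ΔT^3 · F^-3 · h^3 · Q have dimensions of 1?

Sum the exponent of each base dimension across the product:
  M: 4·[τ]_M + 3·[ΔT]_M − 3·[F]_M + 3·[h]_M + [Q]_M = 4·(0) + 3·(0) − 3·(1) + 3·(1) + (0) = 0
  L: 4·[τ]_L + 3·[ΔT]_L − 3·[F]_L + 3·[h]_L + [Q]_L = 4·(0) + 3·(0) − 3·(1) + 3·(0) + (3) = 0
  T: 4·[τ]_T + 3·[ΔT]_T − 3·[F]_T + 3·[h]_T + [Q]_T = 4·(1) + 3·(0) − 3·(-2) + 3·(-3) + (-1) = 0
  Θ: 4·[τ]_Θ + 3·[ΔT]_Θ − 3·[F]_Θ + 3·[h]_Θ + [Q]_Θ = 4·(0) + 3·(1) − 3·(0) + 3·(-1) + (0) = 0
All base exponents vanish — dimensionless.

yes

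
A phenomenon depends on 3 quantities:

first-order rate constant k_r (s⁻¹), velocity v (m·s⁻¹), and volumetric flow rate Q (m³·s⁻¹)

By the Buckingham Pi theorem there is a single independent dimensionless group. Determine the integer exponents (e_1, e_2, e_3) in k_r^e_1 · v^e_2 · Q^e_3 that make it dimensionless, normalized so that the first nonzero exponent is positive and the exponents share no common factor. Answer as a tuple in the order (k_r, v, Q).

L: e_1·(0) + e_2·(1) + e_3·(3) = 0
T: e_1·(-1) + e_2·(-1) + e_3·(-1) = 0
Solving this homogeneous linear system for the smallest-integer solution (first nonzero entry positive) gives (2, -3, 1).

(2, -3, 1)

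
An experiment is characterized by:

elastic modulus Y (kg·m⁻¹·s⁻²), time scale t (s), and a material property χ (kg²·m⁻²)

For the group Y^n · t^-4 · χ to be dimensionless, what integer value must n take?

Balance the M exponent: (1)·n from Y, plus −4·(0) + (2) = 2 from the rest, must sum to zero.
n + 2 = 0, so n = -2.

-2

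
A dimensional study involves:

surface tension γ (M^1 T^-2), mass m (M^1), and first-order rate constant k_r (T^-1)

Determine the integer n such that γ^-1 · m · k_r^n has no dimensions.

Balance the T exponent: (-1)·n from k_r, plus −(-2) + (0) = 2 from the rest, must sum to zero.
−n + 2 = 0, so n = 2.

2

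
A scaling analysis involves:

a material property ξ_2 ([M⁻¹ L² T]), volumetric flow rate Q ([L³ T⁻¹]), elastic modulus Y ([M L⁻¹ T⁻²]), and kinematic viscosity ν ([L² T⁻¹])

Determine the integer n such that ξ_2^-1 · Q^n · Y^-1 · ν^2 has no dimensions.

-1

Balance the L exponent: (3)·n from Q, plus −(2) − (-1) + 2·(2) = 3 from the rest, must sum to zero.
3n + 3 = 0, so n = -1.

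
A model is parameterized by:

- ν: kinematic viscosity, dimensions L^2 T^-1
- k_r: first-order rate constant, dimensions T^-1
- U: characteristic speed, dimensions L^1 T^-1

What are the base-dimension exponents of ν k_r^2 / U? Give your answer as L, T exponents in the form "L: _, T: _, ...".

Collect each base-dimension exponent across the product:
  L: (2) + 2·(0) − (1) = 1
  T: (-1) + 2·(-1) − (-1) = -2
So the dimensions are [L T⁻²].

L: 1, T: -2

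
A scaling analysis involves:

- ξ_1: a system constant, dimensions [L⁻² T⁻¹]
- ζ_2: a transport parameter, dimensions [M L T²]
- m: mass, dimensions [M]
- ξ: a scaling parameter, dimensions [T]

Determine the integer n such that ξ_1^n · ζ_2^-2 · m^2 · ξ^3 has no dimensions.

Balance the L exponent: (-2)·n from ξ_1, plus −2·(1) + 2·(0) + 3·(0) = -2 from the rest, must sum to zero.
-2n − 2 = 0, so n = -1.

-1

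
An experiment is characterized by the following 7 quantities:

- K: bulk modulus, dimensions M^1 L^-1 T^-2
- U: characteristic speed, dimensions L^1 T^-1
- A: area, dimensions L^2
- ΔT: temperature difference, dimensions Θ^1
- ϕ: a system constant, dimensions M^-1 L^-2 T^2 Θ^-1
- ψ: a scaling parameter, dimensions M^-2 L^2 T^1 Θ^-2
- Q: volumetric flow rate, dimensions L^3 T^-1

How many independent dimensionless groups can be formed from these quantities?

There are 7 variables and 4 base dimensions (M, L, T, Θ).
The dimension matrix has rank 4.
Independent dimensionless groups: 7 − 4 = 3.

3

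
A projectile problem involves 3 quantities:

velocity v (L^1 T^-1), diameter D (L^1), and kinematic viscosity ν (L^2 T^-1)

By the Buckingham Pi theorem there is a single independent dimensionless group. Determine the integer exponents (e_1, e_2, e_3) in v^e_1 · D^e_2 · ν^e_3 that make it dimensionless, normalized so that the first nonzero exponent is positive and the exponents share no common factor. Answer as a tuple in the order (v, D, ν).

(1, 1, -1)

L: e_1·(1) + e_2·(1) + e_3·(2) = 0
T: e_1·(-1) + e_2·(0) + e_3·(-1) = 0
Solving this homogeneous linear system for the smallest-integer solution (first nonzero entry positive) gives (1, 1, -1).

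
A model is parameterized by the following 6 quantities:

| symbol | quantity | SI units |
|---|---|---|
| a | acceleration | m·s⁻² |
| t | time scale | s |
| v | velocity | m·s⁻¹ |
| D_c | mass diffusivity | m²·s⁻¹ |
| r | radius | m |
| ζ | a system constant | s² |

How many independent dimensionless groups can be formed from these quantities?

There are 6 variables and 2 base dimensions (L, T).
The dimension matrix has rank 2.
Independent dimensionless groups: 6 − 2 = 4.

4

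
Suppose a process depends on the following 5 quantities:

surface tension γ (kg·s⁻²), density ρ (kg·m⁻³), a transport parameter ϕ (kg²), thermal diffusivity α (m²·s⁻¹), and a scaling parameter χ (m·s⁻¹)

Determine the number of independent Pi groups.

2

There are 5 variables and 3 base dimensions (M, L, T).
The dimension matrix has rank 3.
Independent dimensionless groups: 5 − 3 = 2.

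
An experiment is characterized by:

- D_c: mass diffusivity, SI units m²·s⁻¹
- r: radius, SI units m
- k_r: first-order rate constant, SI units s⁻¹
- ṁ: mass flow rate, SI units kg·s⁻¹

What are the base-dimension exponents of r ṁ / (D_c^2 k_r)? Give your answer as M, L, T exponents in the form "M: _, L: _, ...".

M: 1, L: -3, T: 2

Collect each base-dimension exponent across the product:
  M: −2·(0) + (0) − (0) + (1) = 1
  L: −2·(2) + (1) − (0) + (0) = -3
  T: −2·(-1) + (0) − (-1) + (-1) = 2
So the dimensions are [M L⁻³ T²].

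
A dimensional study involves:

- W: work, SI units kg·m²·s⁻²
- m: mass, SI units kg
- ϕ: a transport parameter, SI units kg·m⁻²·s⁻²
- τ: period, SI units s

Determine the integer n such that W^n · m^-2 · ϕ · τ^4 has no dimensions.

Balance the M exponent: (1)·n from W, plus −2·(1) + (1) + 4·(0) = -1 from the rest, must sum to zero.
n − 1 = 0, so n = 1.

1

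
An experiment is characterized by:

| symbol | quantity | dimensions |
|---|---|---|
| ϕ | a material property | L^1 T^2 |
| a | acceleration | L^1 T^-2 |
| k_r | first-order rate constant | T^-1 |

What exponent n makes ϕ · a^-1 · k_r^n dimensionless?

4

Balance the T exponent: (-1)·n from k_r, plus (2) − (-2) = 4 from the rest, must sum to zero.
−n + 4 = 0, so n = 4.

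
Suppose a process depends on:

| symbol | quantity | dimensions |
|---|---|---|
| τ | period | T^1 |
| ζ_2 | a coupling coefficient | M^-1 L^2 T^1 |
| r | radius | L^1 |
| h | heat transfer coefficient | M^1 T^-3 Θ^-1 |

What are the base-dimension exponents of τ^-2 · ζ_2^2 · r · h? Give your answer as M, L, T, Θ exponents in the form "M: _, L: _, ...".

M: -1, L: 5, T: -3, Θ: -1

Collect each base-dimension exponent across the product:
  M: −2·(0) + 2·(-1) + (0) + (1) = -1
  L: −2·(0) + 2·(2) + (1) + (0) = 5
  T: −2·(1) + 2·(1) + (0) + (-3) = -3
  Θ: −2·(0) + 2·(0) + (0) + (-1) = -1
So the dimensions are [M⁻¹ L⁵ T⁻³ Θ⁻¹].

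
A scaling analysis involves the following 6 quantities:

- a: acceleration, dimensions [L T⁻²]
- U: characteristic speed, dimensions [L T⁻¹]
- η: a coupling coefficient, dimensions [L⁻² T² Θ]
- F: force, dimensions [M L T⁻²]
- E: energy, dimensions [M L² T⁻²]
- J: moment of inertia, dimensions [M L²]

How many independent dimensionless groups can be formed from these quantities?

There are 6 variables and 4 base dimensions (M, L, T, Θ).
The dimension matrix has rank 4.
Independent dimensionless groups: 6 − 4 = 2.

2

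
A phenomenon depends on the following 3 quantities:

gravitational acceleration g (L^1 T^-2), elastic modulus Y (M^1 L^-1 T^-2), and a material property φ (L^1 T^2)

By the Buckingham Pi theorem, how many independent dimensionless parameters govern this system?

0

There are 3 variables and 3 base dimensions (M, L, T).
The dimension matrix has rank 3.
Independent dimensionless groups: 3 − 3 = 0.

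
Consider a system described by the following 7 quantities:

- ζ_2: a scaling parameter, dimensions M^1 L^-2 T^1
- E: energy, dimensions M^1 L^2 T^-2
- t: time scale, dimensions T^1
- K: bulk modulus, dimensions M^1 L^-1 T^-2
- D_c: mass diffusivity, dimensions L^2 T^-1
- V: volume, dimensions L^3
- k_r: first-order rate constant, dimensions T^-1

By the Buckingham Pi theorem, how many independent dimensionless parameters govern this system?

4

There are 7 variables and 3 base dimensions (M, L, T).
The dimension matrix has rank 3.
Independent dimensionless groups: 7 − 3 = 4.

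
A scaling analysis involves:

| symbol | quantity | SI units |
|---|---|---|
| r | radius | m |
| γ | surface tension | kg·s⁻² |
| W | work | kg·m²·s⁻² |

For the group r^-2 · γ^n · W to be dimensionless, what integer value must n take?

Balance the M exponent: (1)·n from γ, plus −2·(0) + (1) = 1 from the rest, must sum to zero.
n + 1 = 0, so n = -1.

-1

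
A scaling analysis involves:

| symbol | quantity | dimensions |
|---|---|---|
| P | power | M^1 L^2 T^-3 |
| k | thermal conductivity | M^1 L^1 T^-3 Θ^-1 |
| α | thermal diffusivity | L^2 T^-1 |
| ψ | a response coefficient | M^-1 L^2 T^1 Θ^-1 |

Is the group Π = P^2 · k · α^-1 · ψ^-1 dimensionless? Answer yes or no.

Sum the exponent of each base dimension across the product:
  M: 2·[P]_M + [k]_M − [α]_M − [ψ]_M = 2·(1) + (1) − (0) − (-1) = 4
  L: 2·[P]_L + [k]_L − [α]_L − [ψ]_L = 2·(2) + (1) − (2) − (2) = 1
  T: 2·[P]_T + [k]_T − [α]_T − [ψ]_T = 2·(-3) + (-3) − (-1) − (1) = -9
  Θ: 2·[P]_Θ + [k]_Θ − [α]_Θ − [ψ]_Θ = 2·(0) + (-1) − (0) − (-1) = 0
Net dimensions [M⁴ L T⁻⁹] ≠ [1] — not dimensionless.

no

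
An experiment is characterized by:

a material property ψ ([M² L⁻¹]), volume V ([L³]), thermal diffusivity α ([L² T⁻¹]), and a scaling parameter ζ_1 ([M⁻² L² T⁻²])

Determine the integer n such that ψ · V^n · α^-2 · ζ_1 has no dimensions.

1

Balance the L exponent: (3)·n from V, plus (-1) − 2·(2) + (2) = -3 from the rest, must sum to zero.
3n − 3 = 0, so n = 1.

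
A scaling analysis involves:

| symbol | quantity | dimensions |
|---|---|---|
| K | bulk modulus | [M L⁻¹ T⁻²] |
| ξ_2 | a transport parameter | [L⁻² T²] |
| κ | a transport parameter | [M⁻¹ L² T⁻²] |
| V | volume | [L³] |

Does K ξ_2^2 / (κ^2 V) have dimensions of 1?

no

Sum the exponent of each base dimension across the product:
  M: [K]_M + 2·[ξ_2]_M − 2·[κ]_M − [V]_M = (1) + 2·(0) − 2·(-1) − (0) = 3
  L: [K]_L + 2·[ξ_2]_L − 2·[κ]_L − [V]_L = (-1) + 2·(-2) − 2·(2) − (3) = -12
  T: [K]_T + 2·[ξ_2]_T − 2·[κ]_T − [V]_T = (-2) + 2·(2) − 2·(-2) − (0) = 6
Net dimensions [M³ L⁻¹² T⁶] ≠ [1] — not dimensionless.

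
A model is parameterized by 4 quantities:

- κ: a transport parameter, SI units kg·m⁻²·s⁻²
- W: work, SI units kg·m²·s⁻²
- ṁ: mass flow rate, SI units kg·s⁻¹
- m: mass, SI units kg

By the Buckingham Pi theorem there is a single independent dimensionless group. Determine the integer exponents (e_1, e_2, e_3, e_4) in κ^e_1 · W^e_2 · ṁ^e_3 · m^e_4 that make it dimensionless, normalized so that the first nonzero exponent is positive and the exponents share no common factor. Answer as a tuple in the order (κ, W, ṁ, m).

(1, 1, -4, 2)

M: e_1·(1) + e_2·(1) + e_3·(1) + e_4·(1) = 0
L: e_1·(-2) + e_2·(2) + e_3·(0) + e_4·(0) = 0
T: e_1·(-2) + e_2·(-2) + e_3·(-1) + e_4·(0) = 0
Solving this homogeneous linear system for the smallest-integer solution (first nonzero entry positive) gives (1, 1, -4, 2).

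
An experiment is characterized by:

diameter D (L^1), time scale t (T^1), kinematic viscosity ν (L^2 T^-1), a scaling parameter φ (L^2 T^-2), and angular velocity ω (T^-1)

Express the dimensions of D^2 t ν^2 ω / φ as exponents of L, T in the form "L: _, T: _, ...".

L: 4, T: 0

Collect each base-dimension exponent across the product:
  L: 2·(1) + (0) + 2·(2) − (2) + (0) = 4
  T: 2·(0) + (1) + 2·(-1) − (-2) + (-1) = 0
So the dimensions are [L⁴].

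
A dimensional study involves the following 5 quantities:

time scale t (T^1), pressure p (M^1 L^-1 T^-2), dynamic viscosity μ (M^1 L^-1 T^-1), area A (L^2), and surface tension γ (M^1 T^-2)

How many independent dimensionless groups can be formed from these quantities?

2

There are 5 variables and 3 base dimensions (M, L, T).
The dimension matrix has rank 3.
Independent dimensionless groups: 5 − 3 = 2.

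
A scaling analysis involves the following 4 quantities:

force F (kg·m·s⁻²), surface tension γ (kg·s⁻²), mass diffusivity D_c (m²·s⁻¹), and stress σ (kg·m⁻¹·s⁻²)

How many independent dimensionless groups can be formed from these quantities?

There are 4 variables and 3 base dimensions (M, L, T).
The dimension matrix has rank 3.
Independent dimensionless groups: 4 − 3 = 1.

1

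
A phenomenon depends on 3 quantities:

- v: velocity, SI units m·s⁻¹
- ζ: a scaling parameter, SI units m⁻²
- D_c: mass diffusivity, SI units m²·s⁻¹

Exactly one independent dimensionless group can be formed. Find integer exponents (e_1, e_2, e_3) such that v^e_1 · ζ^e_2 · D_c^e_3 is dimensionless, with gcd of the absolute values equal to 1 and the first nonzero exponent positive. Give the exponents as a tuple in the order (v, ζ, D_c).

L: e_1·(1) + e_2·(-2) + e_3·(2) = 0
T: e_1·(-1) + e_2·(0) + e_3·(-1) = 0
Solving this homogeneous linear system for the smallest-integer solution (first nonzero entry positive) gives (2, -1, -2).

(2, -1, -2)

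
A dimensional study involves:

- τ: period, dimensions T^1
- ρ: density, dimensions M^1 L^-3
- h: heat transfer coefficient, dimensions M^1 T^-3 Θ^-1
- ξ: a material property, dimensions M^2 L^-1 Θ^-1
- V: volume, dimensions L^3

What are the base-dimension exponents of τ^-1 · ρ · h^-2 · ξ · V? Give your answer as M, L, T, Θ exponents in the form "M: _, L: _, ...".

M: 1, L: -1, T: 5, Θ: 1

Collect each base-dimension exponent across the product:
  M: −(0) + (1) − 2·(1) + (2) + (0) = 1
  L: −(0) + (-3) − 2·(0) + (-1) + (3) = -1
  T: −(1) + (0) − 2·(-3) + (0) + (0) = 5
  Θ: −(0) + (0) − 2·(-1) + (-1) + (0) = 1
So the dimensions are [M L⁻¹ T⁵ Θ].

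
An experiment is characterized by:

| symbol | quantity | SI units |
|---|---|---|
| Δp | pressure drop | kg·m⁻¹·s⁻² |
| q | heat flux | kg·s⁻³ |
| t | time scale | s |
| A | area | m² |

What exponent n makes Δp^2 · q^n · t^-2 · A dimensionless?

Balance the M exponent: (1)·n from q, plus 2·(1) − 2·(0) + (0) = 2 from the rest, must sum to zero.
n + 2 = 0, so n = -2.

-2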